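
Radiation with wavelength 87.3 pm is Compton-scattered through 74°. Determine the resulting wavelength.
89.0575 pm

Using the Compton scattering formula:
λ' = λ + Δλ = λ + λ_C(1 - cos θ)

Given:
- Initial wavelength λ = 87.3 pm
- Scattering angle θ = 74°
- Compton wavelength λ_C ≈ 2.4263 pm

Calculate the shift:
Δλ = 2.4263 × (1 - cos(74°))
Δλ = 2.4263 × 0.7244
Δλ = 1.7575 pm

Final wavelength:
λ' = 87.3 + 1.7575 = 89.0575 pm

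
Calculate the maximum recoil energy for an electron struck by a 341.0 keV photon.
194.9390 keV

Maximum energy transfer occurs at θ = 180° (backscattering).

Initial photon: E₀ = 341.0 keV → λ₀ = 3.6359 pm

Maximum Compton shift (at 180°):
Δλ_max = 2λ_C = 2 × 2.4263 = 4.8526 pm

Final wavelength:
λ' = 3.6359 + 4.8526 = 8.4885 pm

Minimum photon energy (maximum energy to electron):
E'_min = hc/λ' = 146.0610 keV

Maximum electron kinetic energy:
K_max = E₀ - E'_min = 341.0000 - 146.0610 = 194.9390 keV

(Intermediate values are shown rounded; full precision is carried through to the final answer.)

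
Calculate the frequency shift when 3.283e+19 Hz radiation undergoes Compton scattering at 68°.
4.678e+18 Hz (decrease)

Convert frequency to wavelength (c = 299792458 m/s):
λ₀ = c/f₀ = 299792458/3.283e+19 = 9.1316618e-12 m = 9.1317 pm

Calculate Compton shift:
Δλ = λ_C(1 - cos(68°)) = 1.5174 pm

Final wavelength:
λ' = λ₀ + Δλ = 9.1317 + 1.5174 = 10.6491 pm

Final frequency:
f' = c/λ' = 299792458/1.0649060e-11 = 2.8152011e+19 Hz

Frequency shift (decrease):
Δf = f₀ - f' = 3.283e+19 - 2.8152011e+19 = 4.678e+18 Hz

(Intermediate values are shown rounded; full precision is carried through to the final answer.)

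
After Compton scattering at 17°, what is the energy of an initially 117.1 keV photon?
115.9391 keV

First convert energy to wavelength:
λ = hc/E, with hc ≈ 1239.842 keV·pm (i.e. 1239.842 eV·nm)

For E = 117.1 keV = 117100 eV:
λ = 1239.842 keV·pm / 117.1 keV
λ = 10.5879 pm

Calculate the Compton shift:
Δλ = λ_C(1 - cos(17°)) = 2.4263 × 0.0437
Δλ = 0.1060 pm

Final wavelength:
λ' = 10.5879 + 0.1060 = 10.6939 pm

Final energy:
E' = hc/λ' = 1239.842 / 10.6939 = 115.9391 keV

(Intermediate values are shown rounded; full precision is carried through to the final answer.)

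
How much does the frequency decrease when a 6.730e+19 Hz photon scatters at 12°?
7.916e+17 Hz (decrease)

Convert frequency to wavelength (c = 299792458 m/s):
λ₀ = c/f₀ = 299792458/6.730e+19 = 4.4545685e-12 m = 4.4546 pm

Calculate Compton shift:
Δλ = λ_C(1 - cos(12°)) = 0.0530 pm

Final wavelength:
λ' = λ₀ + Δλ = 4.4546 + 0.0530 = 4.5076 pm

Final frequency:
f' = c/λ' = 299792458/4.5075892e-12 = 6.6508381e+19 Hz

Frequency shift (decrease):
Δf = f₀ - f' = 6.730e+19 - 6.6508381e+19 = 7.916e+17 Hz

(Intermediate values are shown rounded; full precision is carried through to the final answer.)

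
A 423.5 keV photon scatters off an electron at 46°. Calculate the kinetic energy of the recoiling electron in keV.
85.5267 keV

By energy conservation: K_e = E_initial - E_final

First find the scattered photon energy:
Initial wavelength: λ = hc/E = 2.9276 pm
Compton shift: Δλ = λ_C(1 - cos(46°)) = 0.7409 pm
Final wavelength: λ' = 2.9276 + 0.7409 = 3.6685 pm
Final photon energy: E' = hc/λ' = 337.9733 keV

Electron kinetic energy:
K_e = E - E' = 423.5000 - 337.9733 = 85.5267 keV

(Intermediate values are shown rounded; full precision is carried through to the final answer.)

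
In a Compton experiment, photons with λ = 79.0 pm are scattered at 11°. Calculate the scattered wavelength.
79.0446 pm

Using the Compton scattering formula:
λ' = λ + Δλ = λ + λ_C(1 - cos θ)

Given:
- Initial wavelength λ = 79.0 pm
- Scattering angle θ = 11°
- Compton wavelength λ_C ≈ 2.4263 pm

Calculate the shift:
Δλ = 2.4263 × (1 - cos(11°))
Δλ = 2.4263 × 0.0184
Δλ = 0.0446 pm

Final wavelength:
λ' = 79.0 + 0.0446 = 79.0446 pm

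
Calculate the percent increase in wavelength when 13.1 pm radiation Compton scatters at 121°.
28.0607%

Calculate the Compton shift:
Δλ = λ_C(1 - cos(121°))
Δλ = 2.4263 × (1 - cos(121°))
Δλ = 2.4263 × 1.5150
Δλ = 3.6760 pm

Percentage change:
(Δλ/λ₀) × 100 = (3.6760/13.1) × 100
= 28.0607%

(Intermediate values are shown rounded; full precision is carried through to the final answer.)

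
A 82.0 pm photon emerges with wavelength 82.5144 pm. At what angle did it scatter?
38.00°

First find the wavelength shift:
Δλ = λ' - λ = 82.5144 - 82.0 = 0.5144 pm

Using Δλ = λ_C(1 - cos θ), with λ_C = h/(m_e·c) ≈ 2.42631024 pm:
cos θ = 1 - Δλ/λ_C
cos θ = 1 - 0.5144/2.42631024
cos θ = 0.787991

θ = arccos(0.787991)
θ = 38.00°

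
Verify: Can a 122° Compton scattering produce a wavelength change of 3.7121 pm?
Yes, consistent

Calculate the expected shift for θ = 122°:

Δλ_expected = λ_C(1 - cos(122°))
Δλ_expected = 2.4263 × (1 - cos(122°))
Δλ_expected = 2.4263 × 1.5299
Δλ_expected = 3.7121 pm

Given shift: 3.7121 pm
Expected shift: 3.7121 pm
Difference: 0.0000 pm

The values match. This is consistent with Compton scattering at the stated angle.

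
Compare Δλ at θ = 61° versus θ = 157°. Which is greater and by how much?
157° produces the larger shift by a factor of 3.728

Calculate both shifts using Δλ = λ_C(1 - cos θ):

For θ₁ = 61°:
Δλ₁ = 2.4263 × (1 - cos(61°))
Δλ₁ = 2.4263 × 0.5152
Δλ₁ = 1.2500 pm

For θ₂ = 157°:
Δλ₂ = 2.4263 × (1 - cos(157°))
Δλ₂ = 2.4263 × 1.9205
Δλ₂ = 4.6597 pm

The 157° angle produces the larger shift.
Ratio: 4.6597/1.2500 = 3.728

(Intermediate values are shown rounded; full precision is carried through to the final answer.)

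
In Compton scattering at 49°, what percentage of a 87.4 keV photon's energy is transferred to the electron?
0.0556 (or 5.56%)

Calculate initial and final photon energies:

Initial: E₀ = 87.4 keV → λ₀ = 14.1858 pm
Compton shift: Δλ = 0.8345 pm
Final wavelength: λ' = 15.0203 pm
Final energy: E' = 82.5442 keV

Fractional energy loss:
(E₀ - E')/E₀ = (87.4000 - 82.5442)/87.4000
= 4.8558/87.4000
= 0.0556
= 5.56%

(Intermediate values are shown rounded; full precision is carried through to the final answer.)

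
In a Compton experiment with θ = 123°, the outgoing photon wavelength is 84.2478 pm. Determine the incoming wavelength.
80.5000 pm

From λ' = λ + Δλ, we have λ = λ' - Δλ

First calculate the Compton shift:
Δλ = λ_C(1 - cos θ)
Δλ = 2.4263 × (1 - cos(123°))
Δλ = 2.4263 × 1.5446
Δλ = 3.7478 pm

Initial wavelength:
λ = λ' - Δλ
λ = 84.2478 - 3.7478
λ = 80.5000 pm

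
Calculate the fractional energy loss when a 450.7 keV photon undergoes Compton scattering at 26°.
0.0819 (or 8.19%)

Calculate initial and final photon energies:

Initial: E₀ = 450.7 keV → λ₀ = 2.7509 pm
Compton shift: Δλ = 0.2456 pm
Final wavelength: λ' = 2.9965 pm
Final energy: E' = 413.7658 keV

Fractional energy loss:
(E₀ - E')/E₀ = (450.7000 - 413.7658)/450.7000
= 36.9342/450.7000
= 0.0819
= 8.19%

(Intermediate values are shown rounded; full precision is carried through to the final answer.)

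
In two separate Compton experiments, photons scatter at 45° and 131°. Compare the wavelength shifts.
131° produces the larger shift by a factor of 5.654

Calculate both shifts using Δλ = λ_C(1 - cos θ):

For θ₁ = 45°:
Δλ₁ = 2.4263 × (1 - cos(45°))
Δλ₁ = 2.4263 × 0.2929
Δλ₁ = 0.7106 pm

For θ₂ = 131°:
Δλ₂ = 2.4263 × (1 - cos(131°))
Δλ₂ = 2.4263 × 1.6561
Δλ₂ = 4.0181 pm

The 131° angle produces the larger shift.
Ratio: 4.0181/0.7106 = 5.654

(Intermediate values are shown rounded; full precision is carried through to the final answer.)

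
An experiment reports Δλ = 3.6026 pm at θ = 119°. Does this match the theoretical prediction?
Yes, consistent

Calculate the expected shift for θ = 119°:

Δλ_expected = λ_C(1 - cos(119°))
Δλ_expected = 2.4263 × (1 - cos(119°))
Δλ_expected = 2.4263 × 1.4848
Δλ_expected = 3.6026 pm

Given shift: 3.6026 pm
Expected shift: 3.6026 pm
Difference: 0.0000 pm

The values match. This is consistent with Compton scattering at the stated angle.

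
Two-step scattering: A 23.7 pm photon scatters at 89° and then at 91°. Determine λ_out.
28.5526 pm

Apply Compton shift twice:

First scattering at θ₁ = 89°:
Δλ₁ = λ_C(1 - cos(89°))
Δλ₁ = 2.4263 × 0.9825
Δλ₁ = 2.3840 pm

After first scattering:
λ₁ = 23.7 + 2.3840 = 26.0840 pm

Second scattering at θ₂ = 91°:
Δλ₂ = λ_C(1 - cos(91°))
Δλ₂ = 2.4263 × 1.0175
Δλ₂ = 2.4687 pm

Final wavelength:
λ₂ = 26.0840 + 2.4687 = 28.5526 pm

Total shift: Δλ_total = 2.3840 + 2.4687 = 4.8526 pm

(Intermediate values are shown rounded; full precision is carried through to the final answer.)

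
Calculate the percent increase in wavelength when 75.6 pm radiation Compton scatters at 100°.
3.7667%

Calculate the Compton shift:
Δλ = λ_C(1 - cos(100°))
Δλ = 2.4263 × (1 - cos(100°))
Δλ = 2.4263 × 1.1736
Δλ = 2.8476 pm

Percentage change:
(Δλ/λ₀) × 100 = (2.8476/75.6) × 100
= 3.7667%

(Intermediate values are shown rounded; full precision is carried through to the final answer.)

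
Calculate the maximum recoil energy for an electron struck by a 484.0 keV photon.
316.7764 keV

Maximum energy transfer occurs at θ = 180° (backscattering).

Initial photon: E₀ = 484.0 keV → λ₀ = 2.5617 pm

Maximum Compton shift (at 180°):
Δλ_max = 2λ_C = 2 × 2.4263 = 4.8526 pm

Final wavelength:
λ' = 2.5617 + 4.8526 = 7.4143 pm

Minimum photon energy (maximum energy to electron):
E'_min = hc/λ' = 167.2236 keV

Maximum electron kinetic energy:
K_max = E₀ - E'_min = 484.0000 - 167.2236 = 316.7764 keV

(Intermediate values are shown rounded; full precision is carried through to the final answer.)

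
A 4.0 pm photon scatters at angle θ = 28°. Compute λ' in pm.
4.2840 pm

Using the Compton scattering formula:
λ' = λ + Δλ = λ + λ_C(1 - cos θ)

Given:
- Initial wavelength λ = 4.0 pm
- Scattering angle θ = 28°
- Compton wavelength λ_C ≈ 2.4263 pm

Calculate the shift:
Δλ = 2.4263 × (1 - cos(28°))
Δλ = 2.4263 × 0.1171
Δλ = 0.2840 pm

Final wavelength:
λ' = 4.0 + 0.2840 = 4.2840 pm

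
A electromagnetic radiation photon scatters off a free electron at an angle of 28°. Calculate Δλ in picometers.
0.2840 pm

Using the Compton scattering formula:
Δλ = λ_C(1 - cos θ)

where λ_C = h/(m_e·c) ≈ 2.4263 pm is the Compton wavelength of an electron.

For θ = 28°:
cos(28°) = 0.8829
1 - cos(28°) = 0.1171

Δλ = 2.4263 × 0.1171
Δλ = 0.2840 pm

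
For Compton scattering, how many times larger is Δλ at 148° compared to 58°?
148° produces the larger shift by a factor of 3.931

Calculate both shifts using Δλ = λ_C(1 - cos θ):

For θ₁ = 58°:
Δλ₁ = 2.4263 × (1 - cos(58°))
Δλ₁ = 2.4263 × 0.4701
Δλ₁ = 1.1406 pm

For θ₂ = 148°:
Δλ₂ = 2.4263 × (1 - cos(148°))
Δλ₂ = 2.4263 × 1.8480
Δλ₂ = 4.4839 pm

The 148° angle produces the larger shift.
Ratio: 4.4839/1.1406 = 3.931

(Intermediate values are shown rounded; full precision is carried through to the final answer.)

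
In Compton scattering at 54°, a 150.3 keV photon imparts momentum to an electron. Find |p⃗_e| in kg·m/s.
6.9423e-23 kg·m/s

The electron is initially at rest, so by conservation of momentum:
p⃗_e = p⃗₀ − p⃗'  (incident photon momentum minus scattered photon momentum)

Photon momentum magnitudes (p = h/λ = E/c):
λ₀ = hc/E₀ = 8.2491 pm → p₀ = h/λ₀ = 8.0325e-23 kg·m/s
Δλ = λ_C(1 − cos 54°) = 1.0002 pm
λ' = 9.2493 pm → p' = h/λ' = 7.1639e-23 kg·m/s

The scattered photon makes angle θ = 54° with the incident direction, so by the law of cosines:
|p⃗_e|² = p₀² + p'² − 2p₀p'cos θ
|p⃗_e|² = (8.0325e-23)² + (7.1639e-23)² − 2·8.0325e-23·7.1639e-23·cos(54°)
|p⃗_e| = 6.9423e-23 kg·m/s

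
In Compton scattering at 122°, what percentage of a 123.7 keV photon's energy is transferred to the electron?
0.2703 (or 27.03%)

Calculate initial and final photon energies:

Initial: E₀ = 123.7 keV → λ₀ = 10.0230 pm
Compton shift: Δλ = 3.7121 pm
Final wavelength: λ' = 13.7350 pm
Final energy: E' = 90.2686 keV

Fractional energy loss:
(E₀ - E')/E₀ = (123.7000 - 90.2686)/123.7000
= 33.4314/123.7000
= 0.2703
= 27.03%

(Intermediate values are shown rounded; full precision is carried through to the final answer.)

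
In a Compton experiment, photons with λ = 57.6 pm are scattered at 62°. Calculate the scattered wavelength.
58.8872 pm

Using the Compton scattering formula:
λ' = λ + Δλ = λ + λ_C(1 - cos θ)

Given:
- Initial wavelength λ = 57.6 pm
- Scattering angle θ = 62°
- Compton wavelength λ_C ≈ 2.4263 pm

Calculate the shift:
Δλ = 2.4263 × (1 - cos(62°))
Δλ = 2.4263 × 0.5305
Δλ = 1.2872 pm

Final wavelength:
λ' = 57.6 + 1.2872 = 58.8872 pm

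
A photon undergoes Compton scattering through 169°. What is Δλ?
4.8080 pm

Using the Compton scattering formula:
Δλ = λ_C(1 - cos θ)

where λ_C = h/(m_e·c) ≈ 2.4263 pm is the Compton wavelength of an electron.

For θ = 169°:
cos(169°) = -0.9816
1 - cos(169°) = 1.9816

Δλ = 2.4263 × 1.9816
Δλ = 4.8080 pm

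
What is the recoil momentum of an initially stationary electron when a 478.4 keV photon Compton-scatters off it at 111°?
3.1410e-22 kg·m/s

The electron is initially at rest, so by conservation of momentum:
p⃗_e = p⃗₀ − p⃗'  (incident photon momentum minus scattered photon momentum)

Photon momentum magnitudes (p = h/λ = E/c):
λ₀ = hc/E₀ = 2.5916 pm → p₀ = h/λ₀ = 2.5567e-22 kg·m/s
Δλ = λ_C(1 − cos 111°) = 3.2958 pm
λ' = 5.8875 pm → p' = h/λ' = 1.1255e-22 kg·m/s

The scattered photon makes angle θ = 111° with the incident direction, so by the law of cosines:
|p⃗_e|² = p₀² + p'² − 2p₀p'cos θ
|p⃗_e|² = (2.5567e-22)² + (1.1255e-22)² − 2·2.5567e-22·1.1255e-22·cos(111°)
|p⃗_e| = 3.1410e-22 kg·m/s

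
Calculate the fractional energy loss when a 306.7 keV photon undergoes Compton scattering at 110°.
0.4461 (or 44.61%)

Calculate initial and final photon energies:

Initial: E₀ = 306.7 keV → λ₀ = 4.0425 pm
Compton shift: Δλ = 3.2562 pm
Final wavelength: λ' = 7.2987 pm
Final energy: E' = 169.8721 keV

Fractional energy loss:
(E₀ - E')/E₀ = (306.7000 - 169.8721)/306.7000
= 136.8279/306.7000
= 0.4461
= 44.61%

(Intermediate values are shown rounded; full precision is carried through to the final answer.)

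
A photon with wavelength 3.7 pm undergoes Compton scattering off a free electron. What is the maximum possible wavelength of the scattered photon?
8.5526 pm (at θ = 180°)

The Compton shift is Δλ = λ_C(1 − cos θ).

Since cos θ ranges from −1 to 1, the factor (1 − cos θ) ranges from 0 to 2; the maximum shift occurs at θ = 180° (backscattering):
Δλ_max = 2λ_C = 2 × 2.4263 pm = 4.8526 pm

Maximum scattered wavelength:
λ'_max = λ₀ + Δλ_max = 3.7 + 4.8526 = 8.5526 pm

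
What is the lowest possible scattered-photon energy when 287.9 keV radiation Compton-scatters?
135.3669 keV (at θ = 180°)

The scattered photon has minimum energy when its wavelength is maximum, i.e., when the Compton shift Δλ = λ_C(1 − cos θ) is maximum. This occurs at θ = 180° (backscattering), giving Δλ_max = 2λ_C = 4.8526 pm.

Initial wavelength: λ₀ = hc/E₀ = 4.3065 pm
Maximum final wavelength: λ'_max = λ₀ + 2λ_C = 4.3065 + 4.8526 = 9.1591 pm
Minimum final energy: E'_min = hc/λ'_max = 135.3669 keV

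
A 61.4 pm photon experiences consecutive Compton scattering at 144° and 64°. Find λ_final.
67.1519 pm

Apply Compton shift twice:

First scattering at θ₁ = 144°:
Δλ₁ = λ_C(1 - cos(144°))
Δλ₁ = 2.4263 × 1.8090
Δλ₁ = 4.3892 pm

After first scattering:
λ₁ = 61.4 + 4.3892 = 65.7892 pm

Second scattering at θ₂ = 64°:
Δλ₂ = λ_C(1 - cos(64°))
Δλ₂ = 2.4263 × 0.5616
Δλ₂ = 1.3627 pm

Final wavelength:
λ₂ = 65.7892 + 1.3627 = 67.1519 pm

Total shift: Δλ_total = 4.3892 + 1.3627 = 5.7519 pm

(Intermediate values are shown rounded; full precision is carried through to the final answer.)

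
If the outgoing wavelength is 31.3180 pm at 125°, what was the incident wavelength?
27.5000 pm

From λ' = λ + Δλ, we have λ = λ' - Δλ

First calculate the Compton shift:
Δλ = λ_C(1 - cos θ)
Δλ = 2.4263 × (1 - cos(125°))
Δλ = 2.4263 × 1.5736
Δλ = 3.8180 pm

Initial wavelength:
λ = λ' - Δλ
λ = 31.3180 - 3.8180
λ = 27.5000 pm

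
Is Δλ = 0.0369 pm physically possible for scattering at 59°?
No, inconsistent

Calculate the expected shift for θ = 59°:

Δλ_expected = λ_C(1 - cos(59°))
Δλ_expected = 2.4263 × (1 - cos(59°))
Δλ_expected = 2.4263 × 0.4850
Δλ_expected = 1.1767 pm

Given shift: 0.0369 pm
Expected shift: 1.1767 pm
Difference: 1.1398 pm

The values do not match. The given shift corresponds to θ ≈ 10.0°, not 59°.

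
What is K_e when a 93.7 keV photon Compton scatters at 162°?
24.6892 keV

By energy conservation: K_e = E_initial - E_final

First find the scattered photon energy:
Initial wavelength: λ = hc/E = 13.2320 pm
Compton shift: Δλ = λ_C(1 - cos(162°)) = 4.7339 pm
Final wavelength: λ' = 13.2320 + 4.7339 = 17.9659 pm
Final photon energy: E' = hc/λ' = 69.0108 keV

Electron kinetic energy:
K_e = E - E' = 93.7000 - 69.0108 = 24.6892 keV

(Intermediate values are shown rounded; full precision is carried through to the final answer.)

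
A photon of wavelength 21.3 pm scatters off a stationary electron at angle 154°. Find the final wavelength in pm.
25.9071 pm

Using the Compton scattering formula:
λ' = λ + Δλ = λ + λ_C(1 - cos θ)

Given:
- Initial wavelength λ = 21.3 pm
- Scattering angle θ = 154°
- Compton wavelength λ_C ≈ 2.4263 pm

Calculate the shift:
Δλ = 2.4263 × (1 - cos(154°))
Δλ = 2.4263 × 1.8988
Δλ = 4.6071 pm

Final wavelength:
λ' = 21.3 + 4.6071 = 25.9071 pm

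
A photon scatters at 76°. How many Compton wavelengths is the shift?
0.7581 λ_C

The Compton shift formula is:
Δλ = λ_C(1 - cos θ)

Dividing both sides by λ_C:
Δλ/λ_C = 1 - cos θ

For θ = 76°:
Δλ/λ_C = 1 - cos(76°)
Δλ/λ_C = 1 - 0.2419
Δλ/λ_C = 0.7581

This means the shift is 0.7581 × λ_C = 1.8393 pm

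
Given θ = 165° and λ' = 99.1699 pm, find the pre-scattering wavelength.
94.4000 pm

From λ' = λ + Δλ, we have λ = λ' - Δλ

First calculate the Compton shift:
Δλ = λ_C(1 - cos θ)
Δλ = 2.4263 × (1 - cos(165°))
Δλ = 2.4263 × 1.9659
Δλ = 4.7699 pm

Initial wavelength:
λ = λ' - Δλ
λ = 99.1699 - 4.7699
λ = 94.4000 pm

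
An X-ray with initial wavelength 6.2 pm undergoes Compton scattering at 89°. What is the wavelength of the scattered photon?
8.5840 pm

Using the Compton scattering formula:
λ' = λ + Δλ = λ + λ_C(1 - cos θ)

Given:
- Initial wavelength λ = 6.2 pm
- Scattering angle θ = 89°
- Compton wavelength λ_C ≈ 2.4263 pm

Calculate the shift:
Δλ = 2.4263 × (1 - cos(89°))
Δλ = 2.4263 × 0.9825
Δλ = 2.3840 pm

Final wavelength:
λ' = 6.2 + 2.3840 = 8.5840 pm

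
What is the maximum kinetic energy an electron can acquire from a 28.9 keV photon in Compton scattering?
2.9367 keV

Maximum energy transfer occurs at θ = 180° (backscattering).

Initial photon: E₀ = 28.9 keV → λ₀ = 42.9011 pm

Maximum Compton shift (at 180°):
Δλ_max = 2λ_C = 2 × 2.4263 = 4.8526 pm

Final wavelength:
λ' = 42.9011 + 4.8526 = 47.7537 pm

Minimum photon energy (maximum energy to electron):
E'_min = hc/λ' = 25.9633 keV

Maximum electron kinetic energy:
K_max = E₀ - E'_min = 28.9000 - 25.9633 = 2.9367 keV

(Intermediate values are shown rounded; full precision is carried through to the final answer.)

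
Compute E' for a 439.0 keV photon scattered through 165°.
163.2620 keV

First convert energy to wavelength:
λ = hc/E, with hc ≈ 1239.842 keV·pm (i.e. 1239.842 eV·nm)

For E = 439.0 keV = 439000 eV:
λ = 1239.842 keV·pm / 439.0 keV
λ = 2.8242 pm

Calculate the Compton shift:
Δλ = λ_C(1 - cos(165°)) = 2.4263 × 1.9659
Δλ = 4.7699 pm

Final wavelength:
λ' = 2.8242 + 4.7699 = 7.5942 pm

Final energy:
E' = hc/λ' = 1239.842 / 7.5942 = 163.2620 keV

(Intermediate values are shown rounded; full precision is carried through to the final answer.)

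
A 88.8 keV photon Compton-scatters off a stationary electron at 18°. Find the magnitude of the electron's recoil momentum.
1.4791e-23 kg·m/s

The electron is initially at rest, so by conservation of momentum:
p⃗_e = p⃗₀ − p⃗'  (incident photon momentum minus scattered photon momentum)

Photon momentum magnitudes (p = h/λ = E/c):
λ₀ = hc/E₀ = 13.9622 pm → p₀ = h/λ₀ = 4.7457e-23 kg·m/s
Δλ = λ_C(1 − cos 18°) = 0.1188 pm
λ' = 14.0809 pm → p' = h/λ' = 4.7057e-23 kg·m/s

The scattered photon makes angle θ = 18° with the incident direction, so by the law of cosines:
|p⃗_e|² = p₀² + p'² − 2p₀p'cos θ
|p⃗_e|² = (4.7457e-23)² + (4.7057e-23)² − 2·4.7457e-23·4.7057e-23·cos(18°)
|p⃗_e| = 1.4791e-23 kg·m/s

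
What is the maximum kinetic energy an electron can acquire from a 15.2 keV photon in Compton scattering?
0.8535 keV

Maximum energy transfer occurs at θ = 180° (backscattering).

Initial photon: E₀ = 15.2 keV → λ₀ = 81.5686 pm

Maximum Compton shift (at 180°):
Δλ_max = 2λ_C = 2 × 2.4263 = 4.8526 pm

Final wavelength:
λ' = 81.5686 + 4.8526 = 86.4212 pm

Minimum photon energy (maximum energy to electron):
E'_min = hc/λ' = 14.3465 keV

Maximum electron kinetic energy:
K_max = E₀ - E'_min = 15.2000 - 14.3465 = 0.8535 keV

(Intermediate values are shown rounded; full precision is carried through to the final answer.)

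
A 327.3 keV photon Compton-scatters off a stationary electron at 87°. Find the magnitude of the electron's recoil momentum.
2.0113e-22 kg·m/s

The electron is initially at rest, so by conservation of momentum:
p⃗_e = p⃗₀ − p⃗'  (incident photon momentum minus scattered photon momentum)

Photon momentum magnitudes (p = h/λ = E/c):
λ₀ = hc/E₀ = 3.7881 pm → p₀ = h/λ₀ = 1.7492e-22 kg·m/s
Δλ = λ_C(1 − cos 87°) = 2.2993 pm
λ' = 6.0874 pm → p' = h/λ' = 1.0885e-22 kg·m/s

The scattered photon makes angle θ = 87° with the incident direction, so by the law of cosines:
|p⃗_e|² = p₀² + p'² − 2p₀p'cos θ
|p⃗_e|² = (1.7492e-22)² + (1.0885e-22)² − 2·1.7492e-22·1.0885e-22·cos(87°)
|p⃗_e| = 2.0113e-22 kg·m/s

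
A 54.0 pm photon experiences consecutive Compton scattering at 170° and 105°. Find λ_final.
61.8700 pm

Apply Compton shift twice:

First scattering at θ₁ = 170°:
Δλ₁ = λ_C(1 - cos(170°))
Δλ₁ = 2.4263 × 1.9848
Δλ₁ = 4.8158 pm

After first scattering:
λ₁ = 54.0 + 4.8158 = 58.8158 pm

Second scattering at θ₂ = 105°:
Δλ₂ = λ_C(1 - cos(105°))
Δλ₂ = 2.4263 × 1.2588
Δλ₂ = 3.0543 pm

Final wavelength:
λ₂ = 58.8158 + 3.0543 = 61.8700 pm

Total shift: Δλ_total = 4.8158 + 3.0543 = 7.8700 pm

(Intermediate values are shown rounded; full precision is carried through to the final answer.)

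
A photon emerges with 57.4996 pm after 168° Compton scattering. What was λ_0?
52.7000 pm

From λ' = λ + Δλ, we have λ = λ' - Δλ

First calculate the Compton shift:
Δλ = λ_C(1 - cos θ)
Δλ = 2.4263 × (1 - cos(168°))
Δλ = 2.4263 × 1.9781
Δλ = 4.7996 pm

Initial wavelength:
λ = λ' - Δλ
λ = 57.4996 - 4.7996
λ = 52.7000 pm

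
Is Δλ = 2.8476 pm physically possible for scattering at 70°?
No, inconsistent

Calculate the expected shift for θ = 70°:

Δλ_expected = λ_C(1 - cos(70°))
Δλ_expected = 2.4263 × (1 - cos(70°))
Δλ_expected = 2.4263 × 0.6580
Δλ_expected = 1.5965 pm

Given shift: 2.8476 pm
Expected shift: 1.5965 pm
Difference: 1.2512 pm

The values do not match. The given shift corresponds to θ ≈ 100.0°, not 70°.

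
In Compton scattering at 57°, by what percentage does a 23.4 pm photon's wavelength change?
4.7216%

Calculate the Compton shift:
Δλ = λ_C(1 - cos(57°))
Δλ = 2.4263 × (1 - cos(57°))
Δλ = 2.4263 × 0.4554
Δλ = 1.1048 pm

Percentage change:
(Δλ/λ₀) × 100 = (1.1048/23.4) × 100
= 4.7216%

(Intermediate values are shown rounded; full precision is carried through to the final answer.)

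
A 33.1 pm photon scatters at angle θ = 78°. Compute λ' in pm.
35.0219 pm

Using the Compton scattering formula:
λ' = λ + Δλ = λ + λ_C(1 - cos θ)

Given:
- Initial wavelength λ = 33.1 pm
- Scattering angle θ = 78°
- Compton wavelength λ_C ≈ 2.4263 pm

Calculate the shift:
Δλ = 2.4263 × (1 - cos(78°))
Δλ = 2.4263 × 0.7921
Δλ = 1.9219 pm

Final wavelength:
λ' = 33.1 + 1.9219 = 35.0219 pm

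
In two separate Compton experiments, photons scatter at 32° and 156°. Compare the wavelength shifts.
156° produces the larger shift by a factor of 12.593

Calculate both shifts using Δλ = λ_C(1 - cos θ):

For θ₁ = 32°:
Δλ₁ = 2.4263 × (1 - cos(32°))
Δλ₁ = 2.4263 × 0.1520
Δλ₁ = 0.3687 pm

For θ₂ = 156°:
Δλ₂ = 2.4263 × (1 - cos(156°))
Δλ₂ = 2.4263 × 1.9135
Δλ₂ = 4.6429 pm

The 156° angle produces the larger shift.
Ratio: 4.6429/0.3687 = 12.593

(Intermediate values are shown rounded; full precision is carried through to the final answer.)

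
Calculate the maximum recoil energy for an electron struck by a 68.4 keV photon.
14.4445 keV

Maximum energy transfer occurs at θ = 180° (backscattering).

Initial photon: E₀ = 68.4 keV → λ₀ = 18.1263 pm

Maximum Compton shift (at 180°):
Δλ_max = 2λ_C = 2 × 2.4263 = 4.8526 pm

Final wavelength:
λ' = 18.1263 + 4.8526 = 22.9790 pm

Minimum photon energy (maximum energy to electron):
E'_min = hc/λ' = 53.9555 keV

Maximum electron kinetic energy:
K_max = E₀ - E'_min = 68.4000 - 53.9555 = 14.4445 keV

(Intermediate values are shown rounded; full precision is carried through to the final answer.)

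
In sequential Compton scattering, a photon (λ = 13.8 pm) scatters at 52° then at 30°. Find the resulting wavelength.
15.0576 pm

Apply Compton shift twice:

First scattering at θ₁ = 52°:
Δλ₁ = λ_C(1 - cos(52°))
Δλ₁ = 2.4263 × 0.3843
Δλ₁ = 0.9325 pm

After first scattering:
λ₁ = 13.8 + 0.9325 = 14.7325 pm

Second scattering at θ₂ = 30°:
Δλ₂ = λ_C(1 - cos(30°))
Δλ₂ = 2.4263 × 0.1340
Δλ₂ = 0.3251 pm

Final wavelength:
λ₂ = 14.7325 + 0.3251 = 15.0576 pm

Total shift: Δλ_total = 0.9325 + 0.3251 = 1.2576 pm

(Intermediate values are shown rounded; full precision is carried through to the final answer.)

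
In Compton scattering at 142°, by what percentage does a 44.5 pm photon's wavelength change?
9.7489%

Calculate the Compton shift:
Δλ = λ_C(1 - cos(142°))
Δλ = 2.4263 × (1 - cos(142°))
Δλ = 2.4263 × 1.7880
Δλ = 4.3383 pm

Percentage change:
(Δλ/λ₀) × 100 = (4.3383/44.5) × 100
= 9.7489%

(Intermediate values are shown rounded; full precision is carried through to the final answer.)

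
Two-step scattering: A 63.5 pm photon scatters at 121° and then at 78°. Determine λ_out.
69.0978 pm

Apply Compton shift twice:

First scattering at θ₁ = 121°:
Δλ₁ = λ_C(1 - cos(121°))
Δλ₁ = 2.4263 × 1.5150
Δλ₁ = 3.6760 pm

After first scattering:
λ₁ = 63.5 + 3.6760 = 67.1760 pm

Second scattering at θ₂ = 78°:
Δλ₂ = λ_C(1 - cos(78°))
Δλ₂ = 2.4263 × 0.7921
Δλ₂ = 1.9219 pm

Final wavelength:
λ₂ = 67.1760 + 1.9219 = 69.0978 pm

Total shift: Δλ_total = 3.6760 + 1.9219 = 5.5978 pm

(Intermediate values are shown rounded; full precision is carried through to the final answer.)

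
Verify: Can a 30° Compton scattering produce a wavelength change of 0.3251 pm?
Yes, consistent

Calculate the expected shift for θ = 30°:

Δλ_expected = λ_C(1 - cos(30°))
Δλ_expected = 2.4263 × (1 - cos(30°))
Δλ_expected = 2.4263 × 0.1340
Δλ_expected = 0.3251 pm

Given shift: 0.3251 pm
Expected shift: 0.3251 pm
Difference: 0.0000 pm

The values match. This is consistent with Compton scattering at the stated angle.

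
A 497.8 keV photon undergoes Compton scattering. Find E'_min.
168.8407 keV (at θ = 180°)

The scattered photon has minimum energy when its wavelength is maximum, i.e., when the Compton shift Δλ = λ_C(1 − cos θ) is maximum. This occurs at θ = 180° (backscattering), giving Δλ_max = 2λ_C = 4.8526 pm.

Initial wavelength: λ₀ = hc/E₀ = 2.4906 pm
Maximum final wavelength: λ'_max = λ₀ + 2λ_C = 2.4906 + 4.8526 = 7.3433 pm
Minimum final energy: E'_min = hc/λ'_max = 168.8407 keV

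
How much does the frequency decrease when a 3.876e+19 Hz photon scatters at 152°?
1.439e+19 Hz (decrease)

Convert frequency to wavelength (c = 299792458 m/s):
λ₀ = c/f₀ = 299792458/3.876e+19 = 7.7345835e-12 m = 7.7346 pm

Calculate Compton shift:
Δλ = λ_C(1 - cos(152°)) = 4.5686 pm

Final wavelength:
λ' = λ₀ + Δλ = 7.7346 + 4.5686 = 12.3032 pm

Final frequency:
f' = c/λ' = 299792458/1.2303199e-11 = 2.4367034e+19 Hz

Frequency shift (decrease):
Δf = f₀ - f' = 3.876e+19 - 2.4367034e+19 = 1.439e+19 Hz

(Intermediate values are shown rounded; full precision is carried through to the final answer.)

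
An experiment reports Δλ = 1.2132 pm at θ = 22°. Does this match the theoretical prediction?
No, inconsistent

Calculate the expected shift for θ = 22°:

Δλ_expected = λ_C(1 - cos(22°))
Δλ_expected = 2.4263 × (1 - cos(22°))
Δλ_expected = 2.4263 × 0.0728
Δλ_expected = 0.1767 pm

Given shift: 1.2132 pm
Expected shift: 0.1767 pm
Difference: 1.0365 pm

The values do not match. The given shift corresponds to θ ≈ 60.0°, not 22°.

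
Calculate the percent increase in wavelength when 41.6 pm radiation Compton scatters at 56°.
2.5710%

Calculate the Compton shift:
Δλ = λ_C(1 - cos(56°))
Δλ = 2.4263 × (1 - cos(56°))
Δλ = 2.4263 × 0.4408
Δλ = 1.0695 pm

Percentage change:
(Δλ/λ₀) × 100 = (1.0695/41.6) × 100
= 2.5710%

(Intermediate values are shown rounded; full precision is carried through to the final answer.)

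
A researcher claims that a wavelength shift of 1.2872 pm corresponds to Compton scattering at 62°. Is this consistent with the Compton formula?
Yes, consistent

Calculate the expected shift for θ = 62°:

Δλ_expected = λ_C(1 - cos(62°))
Δλ_expected = 2.4263 × (1 - cos(62°))
Δλ_expected = 2.4263 × 0.5305
Δλ_expected = 1.2872 pm

Given shift: 1.2872 pm
Expected shift: 1.2872 pm
Difference: 0.0000 pm

The values match. This is consistent with Compton scattering at the stated angle.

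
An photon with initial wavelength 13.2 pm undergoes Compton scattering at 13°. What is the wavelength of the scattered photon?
13.2622 pm

Using the Compton scattering formula:
λ' = λ + Δλ = λ + λ_C(1 - cos θ)

Given:
- Initial wavelength λ = 13.2 pm
- Scattering angle θ = 13°
- Compton wavelength λ_C ≈ 2.4263 pm

Calculate the shift:
Δλ = 2.4263 × (1 - cos(13°))
Δλ = 2.4263 × 0.0256
Δλ = 0.0622 pm

Final wavelength:
λ' = 13.2 + 0.0622 = 13.2622 pm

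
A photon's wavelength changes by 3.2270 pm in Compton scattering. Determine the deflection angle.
109.27°

From the Compton formula Δλ = λ_C(1 - cos θ), we can solve for θ:

cos θ = 1 - Δλ/λ_C

Given:
- Δλ = 3.2270 pm
- λ_C = h/(m_e·c) ≈ 2.42631024 pm

cos θ = 1 - 3.2270/2.42631024
cos θ = 1 - 1.330003
cos θ = -0.330003

θ = arccos(-0.330003)
θ = 109.27°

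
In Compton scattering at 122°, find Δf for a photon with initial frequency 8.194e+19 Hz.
4.127e+19 Hz (decrease)

Convert frequency to wavelength (c = 299792458 m/s):
λ₀ = c/f₀ = 299792458/8.194e+19 = 3.6586827e-12 m = 3.6587 pm

Calculate Compton shift:
Δλ = λ_C(1 - cos(122°)) = 3.7121 pm

Final wavelength:
λ' = λ₀ + Δλ = 3.6587 + 3.7121 = 7.3707 pm

Final frequency:
f' = c/λ' = 299792458/7.3707414e-12 = 4.0673311e+19 Hz

Frequency shift (decrease):
Δf = f₀ - f' = 8.194e+19 - 4.0673311e+19 = 4.127e+19 Hz

(Intermediate values are shown rounded; full precision is carried through to the final answer.)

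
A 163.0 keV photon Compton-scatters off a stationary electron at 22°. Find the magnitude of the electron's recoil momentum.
3.2923e-23 kg·m/s

The electron is initially at rest, so by conservation of momentum:
p⃗_e = p⃗₀ − p⃗'  (incident photon momentum minus scattered photon momentum)

Photon momentum magnitudes (p = h/λ = E/c):
λ₀ = hc/E₀ = 7.6064 pm → p₀ = h/λ₀ = 8.7112e-23 kg·m/s
Δλ = λ_C(1 − cos 22°) = 0.1767 pm
λ' = 7.7831 pm → p' = h/λ' = 8.5134e-23 kg·m/s

The scattered photon makes angle θ = 22° with the incident direction, so by the law of cosines:
|p⃗_e|² = p₀² + p'² − 2p₀p'cos θ
|p⃗_e|² = (8.7112e-23)² + (8.5134e-23)² − 2·8.7112e-23·8.5134e-23·cos(22°)
|p⃗_e| = 3.2923e-23 kg·m/s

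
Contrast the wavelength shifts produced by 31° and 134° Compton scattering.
134° produces the larger shift by a factor of 11.865

Calculate both shifts using Δλ = λ_C(1 - cos θ):

For θ₁ = 31°:
Δλ₁ = 2.4263 × (1 - cos(31°))
Δλ₁ = 2.4263 × 0.1428
Δλ₁ = 0.3466 pm

For θ₂ = 134°:
Δλ₂ = 2.4263 × (1 - cos(134°))
Δλ₂ = 2.4263 × 1.6947
Δλ₂ = 4.1118 pm

The 134° angle produces the larger shift.
Ratio: 4.1118/0.3466 = 11.865

(Intermediate values are shown rounded; full precision is carried through to the final answer.)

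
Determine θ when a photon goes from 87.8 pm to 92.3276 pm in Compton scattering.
150.00°

First find the wavelength shift:
Δλ = λ' - λ = 92.3276 - 87.8 = 4.5276 pm

Using Δλ = λ_C(1 - cos θ), with λ_C = h/(m_e·c) ≈ 2.42631024 pm:
cos θ = 1 - Δλ/λ_C
cos θ = 1 - 4.5276/2.42631024
cos θ = -0.866043

θ = arccos(-0.866043)
θ = 150.00°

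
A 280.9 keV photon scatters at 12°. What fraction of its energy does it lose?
0.0119 (or 1.19%)

Calculate initial and final photon energies:

Initial: E₀ = 280.9 keV → λ₀ = 4.4138 pm
Compton shift: Δλ = 0.0530 pm
Final wavelength: λ' = 4.4668 pm
Final energy: E' = 277.5658 keV

Fractional energy loss:
(E₀ - E')/E₀ = (280.9000 - 277.5658)/280.9000
= 3.3342/280.9000
= 0.0119
= 1.19%

(Intermediate values are shown rounded; full precision is carried through to the final answer.)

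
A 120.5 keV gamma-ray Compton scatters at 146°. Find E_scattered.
84.1886 keV

First convert energy to wavelength:
λ = hc/E, with hc ≈ 1239.842 keV·pm (i.e. 1239.842 eV·nm)

For E = 120.5 keV = 120500 eV:
λ = 1239.842 keV·pm / 120.5 keV
λ = 10.2891 pm

Calculate the Compton shift:
Δλ = λ_C(1 - cos(146°)) = 2.4263 × 1.8290
Δλ = 4.4378 pm

Final wavelength:
λ' = 10.2891 + 4.4378 = 14.7270 pm

Final energy:
E' = hc/λ' = 1239.842 / 14.7270 = 84.1886 keV

(Intermediate values are shown rounded; full precision is carried through to the final answer.)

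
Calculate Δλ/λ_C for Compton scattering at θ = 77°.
0.7750 λ_C

The Compton shift formula is:
Δλ = λ_C(1 - cos θ)

Dividing both sides by λ_C:
Δλ/λ_C = 1 - cos θ

For θ = 77°:
Δλ/λ_C = 1 - cos(77°)
Δλ/λ_C = 1 - 0.2250
Δλ/λ_C = 0.7750

This means the shift is 0.7750 × λ_C = 1.8805 pm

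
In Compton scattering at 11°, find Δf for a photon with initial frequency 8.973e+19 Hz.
1.181e+18 Hz (decrease)

Convert frequency to wavelength (c = 299792458 m/s):
λ₀ = c/f₀ = 299792458/8.973e+19 = 3.3410505e-12 m = 3.3411 pm

Calculate Compton shift:
Δλ = λ_C(1 - cos(11°)) = 0.0446 pm

Final wavelength:
λ' = λ₀ + Δλ = 3.3411 + 0.0446 = 3.3856 pm

Final frequency:
f' = c/λ' = 299792458/3.3856286e-12 = 8.8548536e+19 Hz

Frequency shift (decrease):
Δf = f₀ - f' = 8.973e+19 - 8.8548536e+19 = 1.181e+18 Hz

(Intermediate values are shown rounded; full precision is carried through to the final answer.)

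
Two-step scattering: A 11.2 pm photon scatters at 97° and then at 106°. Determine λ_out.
17.0171 pm

Apply Compton shift twice:

First scattering at θ₁ = 97°:
Δλ₁ = λ_C(1 - cos(97°))
Δλ₁ = 2.4263 × 1.1219
Δλ₁ = 2.7220 pm

After first scattering:
λ₁ = 11.2 + 2.7220 = 13.9220 pm

Second scattering at θ₂ = 106°:
Δλ₂ = λ_C(1 - cos(106°))
Δλ₂ = 2.4263 × 1.2756
Δλ₂ = 3.0951 pm

Final wavelength:
λ₂ = 13.9220 + 3.0951 = 17.0171 pm

Total shift: Δλ_total = 2.7220 + 3.0951 = 5.8171 pm

(Intermediate values are shown rounded; full precision is carried through to the final answer.)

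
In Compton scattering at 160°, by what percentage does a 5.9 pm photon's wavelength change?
79.7677%

Calculate the Compton shift:
Δλ = λ_C(1 - cos(160°))
Δλ = 2.4263 × (1 - cos(160°))
Δλ = 2.4263 × 1.9397
Δλ = 4.7063 pm

Percentage change:
(Δλ/λ₀) × 100 = (4.7063/5.9) × 100
= 79.7677%

(Intermediate values are shown rounded; full precision is carried through to the final answer.)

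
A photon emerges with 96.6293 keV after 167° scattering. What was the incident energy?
154.2001 keV

Convert final energy to wavelength (hc ≈ 1239.842 keV·pm):
λ' = hc/E' = 1239.842 / 96.6293 = 12.8309 pm

Calculate the Compton shift:
Δλ = λ_C(1 - cos(167°))
Δλ = 2.4263 × (1 - cos(167°))
Δλ = 4.7904 pm

Initial wavelength:
λ = λ' - Δλ = 12.8309 - 4.7904 = 8.0405 pm

Initial energy:
E = hc/λ = 1239.842 / 8.0405 = 154.2001 keV

(Intermediate values are shown rounded; full precision is carried through to the final answer.)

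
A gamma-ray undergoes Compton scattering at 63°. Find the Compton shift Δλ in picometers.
1.3248 pm

Using the Compton scattering formula:
Δλ = λ_C(1 - cos θ)

where λ_C = h/(m_e·c) ≈ 2.4263 pm is the Compton wavelength of an electron.

For θ = 63°:
cos(63°) = 0.4540
1 - cos(63°) = 0.5460

Δλ = 2.4263 × 0.5460
Δλ = 1.3248 pm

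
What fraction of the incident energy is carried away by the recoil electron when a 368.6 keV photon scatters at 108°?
0.4857 (or 48.57%)

Calculate initial and final photon energies:

Initial: E₀ = 368.6 keV → λ₀ = 3.3637 pm
Compton shift: Δλ = 3.1761 pm
Final wavelength: λ' = 6.5397 pm
Final energy: E' = 189.5860 keV

Fractional energy loss:
(E₀ - E')/E₀ = (368.6000 - 189.5860)/368.6000
= 179.0140/368.6000
= 0.4857
= 48.57%

(Intermediate values are shown rounded; full precision is carried through to the final answer.)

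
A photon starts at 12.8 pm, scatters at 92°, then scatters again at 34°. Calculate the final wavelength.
15.7258 pm

Apply Compton shift twice:

First scattering at θ₁ = 92°:
Δλ₁ = λ_C(1 - cos(92°))
Δλ₁ = 2.4263 × 1.0349
Δλ₁ = 2.5110 pm

After first scattering:
λ₁ = 12.8 + 2.5110 = 15.3110 pm

Second scattering at θ₂ = 34°:
Δλ₂ = λ_C(1 - cos(34°))
Δλ₂ = 2.4263 × 0.1710
Δλ₂ = 0.4148 pm

Final wavelength:
λ₂ = 15.3110 + 0.4148 = 15.7258 pm

Total shift: Δλ_total = 2.5110 + 0.4148 = 2.9258 pm

(Intermediate values are shown rounded; full precision is carried through to the final answer.)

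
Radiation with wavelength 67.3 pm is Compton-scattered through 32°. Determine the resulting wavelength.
67.6687 pm

Using the Compton scattering formula:
λ' = λ + Δλ = λ + λ_C(1 - cos θ)

Given:
- Initial wavelength λ = 67.3 pm
- Scattering angle θ = 32°
- Compton wavelength λ_C ≈ 2.4263 pm

Calculate the shift:
Δλ = 2.4263 × (1 - cos(32°))
Δλ = 2.4263 × 0.1520
Δλ = 0.3687 pm

Final wavelength:
λ' = 67.3 + 0.3687 = 67.6687 pm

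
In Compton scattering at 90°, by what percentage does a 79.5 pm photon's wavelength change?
3.0520%

Calculate the Compton shift:
Δλ = λ_C(1 - cos(90°))
Δλ = 2.4263 × (1 - cos(90°))
Δλ = 2.4263 × 1.0000
Δλ = 2.4263 pm

Percentage change:
(Δλ/λ₀) × 100 = (2.4263/79.5) × 100
= 3.0520%

(Intermediate values are shown rounded; full precision is carried through to the final answer.)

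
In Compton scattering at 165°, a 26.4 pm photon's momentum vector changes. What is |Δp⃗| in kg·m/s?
4.5963e-23 kg·m/s

Photon momentum magnitude is p = h/λ.

Initial momentum:
p₀ = h/λ = 6.6261e-34/2.6400e-11 = 2.5099e-23 kg·m/s

After scattering:
λ' = λ + Δλ = 26.4 + 4.7699 = 31.1699 pm
p' = h/λ' = 6.6261e-34/3.1170e-11 = 2.1258e-23 kg·m/s

Momentum is a vector; the scattered photon's direction makes angle θ = 165° with the incident direction. The magnitude of the vector change Δp⃗ = p⃗₀ − p⃗' is found from the law of cosines:
|Δp⃗|² = p₀² + p'² − 2p₀p'cos θ
|Δp⃗|² = (2.5099e-23)² + (2.1258e-23)² − 2·2.5099e-23·2.1258e-23·cos(165°)
|Δp⃗| = 4.5963e-23 kg·m/s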